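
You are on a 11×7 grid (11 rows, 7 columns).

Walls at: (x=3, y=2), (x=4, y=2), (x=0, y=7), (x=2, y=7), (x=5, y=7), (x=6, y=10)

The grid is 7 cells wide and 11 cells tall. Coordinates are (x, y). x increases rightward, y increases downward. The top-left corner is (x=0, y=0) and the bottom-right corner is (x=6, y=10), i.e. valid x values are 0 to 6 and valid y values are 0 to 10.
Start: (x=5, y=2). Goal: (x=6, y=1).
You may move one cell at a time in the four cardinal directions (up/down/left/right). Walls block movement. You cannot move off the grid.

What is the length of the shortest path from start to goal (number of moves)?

BFS from (x=5, y=2) until reaching (x=6, y=1):
  Distance 0: (x=5, y=2)
  Distance 1: (x=5, y=1), (x=6, y=2), (x=5, y=3)
  Distance 2: (x=5, y=0), (x=4, y=1), (x=6, y=1), (x=4, y=3), (x=6, y=3), (x=5, y=4)  <- goal reached here
One shortest path (2 moves): (x=5, y=2) -> (x=6, y=2) -> (x=6, y=1)

Answer: Shortest path length: 2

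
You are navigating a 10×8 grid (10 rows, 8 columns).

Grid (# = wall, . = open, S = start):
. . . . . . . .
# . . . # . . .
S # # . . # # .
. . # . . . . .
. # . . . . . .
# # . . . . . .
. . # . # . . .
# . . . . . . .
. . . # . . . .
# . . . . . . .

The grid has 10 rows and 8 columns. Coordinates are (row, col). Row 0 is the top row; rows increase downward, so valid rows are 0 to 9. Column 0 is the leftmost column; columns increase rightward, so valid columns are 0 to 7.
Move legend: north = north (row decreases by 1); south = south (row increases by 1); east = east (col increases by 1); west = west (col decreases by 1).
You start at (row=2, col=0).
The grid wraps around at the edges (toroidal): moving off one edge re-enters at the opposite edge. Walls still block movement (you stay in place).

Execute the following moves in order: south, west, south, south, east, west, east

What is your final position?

Start: (row=2, col=0)
  south (south): (row=2, col=0) -> (row=3, col=0)
  west (west): (row=3, col=0) -> (row=3, col=7)
  south (south): (row=3, col=7) -> (row=4, col=7)
  south (south): (row=4, col=7) -> (row=5, col=7)
  east (east): blocked, stay at (row=5, col=7)
  west (west): (row=5, col=7) -> (row=5, col=6)
  east (east): (row=5, col=6) -> (row=5, col=7)
Final: (row=5, col=7)

Answer: Final position: (row=5, col=7)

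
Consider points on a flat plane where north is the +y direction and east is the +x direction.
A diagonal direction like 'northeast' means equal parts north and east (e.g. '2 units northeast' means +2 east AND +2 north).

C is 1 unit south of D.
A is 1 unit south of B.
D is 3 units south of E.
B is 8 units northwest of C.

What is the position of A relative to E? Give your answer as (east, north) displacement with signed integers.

Place E at the origin (east=0, north=0).
  D is 3 units south of E: delta (east=+0, north=-3); D at (east=0, north=-3).
  C is 1 unit south of D: delta (east=+0, north=-1); C at (east=0, north=-4).
  B is 8 units northwest of C: delta (east=-8, north=+8); B at (east=-8, north=4).
  A is 1 unit south of B: delta (east=+0, north=-1); A at (east=-8, north=3).
Therefore A relative to E: (east=-8, north=3).

Answer: A is at (east=-8, north=3) relative to E.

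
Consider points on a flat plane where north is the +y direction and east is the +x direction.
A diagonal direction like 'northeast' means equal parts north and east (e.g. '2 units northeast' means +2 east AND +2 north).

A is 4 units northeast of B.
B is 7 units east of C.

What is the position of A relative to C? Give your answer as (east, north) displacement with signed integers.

Answer: A is at (east=11, north=4) relative to C.

Derivation:
Place C at the origin (east=0, north=0).
  B is 7 units east of C: delta (east=+7, north=+0); B at (east=7, north=0).
  A is 4 units northeast of B: delta (east=+4, north=+4); A at (east=11, north=4).
Therefore A relative to C: (east=11, north=4).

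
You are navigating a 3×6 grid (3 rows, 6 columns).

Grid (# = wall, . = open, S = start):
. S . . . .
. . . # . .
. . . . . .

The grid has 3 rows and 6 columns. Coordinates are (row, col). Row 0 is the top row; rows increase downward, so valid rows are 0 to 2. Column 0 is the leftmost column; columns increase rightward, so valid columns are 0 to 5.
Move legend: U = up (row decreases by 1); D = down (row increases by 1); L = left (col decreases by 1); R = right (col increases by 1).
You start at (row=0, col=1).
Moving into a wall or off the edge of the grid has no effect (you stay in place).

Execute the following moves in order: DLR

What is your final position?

Start: (row=0, col=1)
  D (down): (row=0, col=1) -> (row=1, col=1)
  L (left): (row=1, col=1) -> (row=1, col=0)
  R (right): (row=1, col=0) -> (row=1, col=1)
Final: (row=1, col=1)

Answer: Final position: (row=1, col=1)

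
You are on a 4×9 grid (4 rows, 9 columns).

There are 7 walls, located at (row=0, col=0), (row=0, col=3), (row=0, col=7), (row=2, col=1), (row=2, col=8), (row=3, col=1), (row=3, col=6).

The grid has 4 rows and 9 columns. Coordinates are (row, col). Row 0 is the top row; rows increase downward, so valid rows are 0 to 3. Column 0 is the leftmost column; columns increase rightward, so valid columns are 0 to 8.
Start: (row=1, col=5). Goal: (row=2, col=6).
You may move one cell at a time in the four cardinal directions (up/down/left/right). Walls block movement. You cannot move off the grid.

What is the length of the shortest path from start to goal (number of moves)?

Answer: Shortest path length: 2

Derivation:
BFS from (row=1, col=5) until reaching (row=2, col=6):
  Distance 0: (row=1, col=5)
  Distance 1: (row=0, col=5), (row=1, col=4), (row=1, col=6), (row=2, col=5)
  Distance 2: (row=0, col=4), (row=0, col=6), (row=1, col=3), (row=1, col=7), (row=2, col=4), (row=2, col=6), (row=3, col=5)  <- goal reached here
One shortest path (2 moves): (row=1, col=5) -> (row=1, col=6) -> (row=2, col=6)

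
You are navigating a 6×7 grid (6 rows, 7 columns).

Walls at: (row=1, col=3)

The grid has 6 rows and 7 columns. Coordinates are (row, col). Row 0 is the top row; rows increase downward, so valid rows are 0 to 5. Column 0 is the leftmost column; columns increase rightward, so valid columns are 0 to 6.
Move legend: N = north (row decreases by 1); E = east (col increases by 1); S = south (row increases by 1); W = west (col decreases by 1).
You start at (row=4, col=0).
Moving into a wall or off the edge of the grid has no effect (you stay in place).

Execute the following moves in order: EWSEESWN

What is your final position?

Start: (row=4, col=0)
  E (east): (row=4, col=0) -> (row=4, col=1)
  W (west): (row=4, col=1) -> (row=4, col=0)
  S (south): (row=4, col=0) -> (row=5, col=0)
  E (east): (row=5, col=0) -> (row=5, col=1)
  E (east): (row=5, col=1) -> (row=5, col=2)
  S (south): blocked, stay at (row=5, col=2)
  W (west): (row=5, col=2) -> (row=5, col=1)
  N (north): (row=5, col=1) -> (row=4, col=1)
Final: (row=4, col=1)

Answer: Final position: (row=4, col=1)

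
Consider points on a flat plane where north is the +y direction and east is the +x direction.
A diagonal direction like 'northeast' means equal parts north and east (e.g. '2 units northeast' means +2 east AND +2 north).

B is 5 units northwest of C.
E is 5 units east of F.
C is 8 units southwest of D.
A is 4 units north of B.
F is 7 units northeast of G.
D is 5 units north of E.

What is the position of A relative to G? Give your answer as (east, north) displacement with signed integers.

Answer: A is at (east=-1, north=13) relative to G.

Derivation:
Place G at the origin (east=0, north=0).
  F is 7 units northeast of G: delta (east=+7, north=+7); F at (east=7, north=7).
  E is 5 units east of F: delta (east=+5, north=+0); E at (east=12, north=7).
  D is 5 units north of E: delta (east=+0, north=+5); D at (east=12, north=12).
  C is 8 units southwest of D: delta (east=-8, north=-8); C at (east=4, north=4).
  B is 5 units northwest of C: delta (east=-5, north=+5); B at (east=-1, north=9).
  A is 4 units north of B: delta (east=+0, north=+4); A at (east=-1, north=13).
Therefore A relative to G: (east=-1, north=13).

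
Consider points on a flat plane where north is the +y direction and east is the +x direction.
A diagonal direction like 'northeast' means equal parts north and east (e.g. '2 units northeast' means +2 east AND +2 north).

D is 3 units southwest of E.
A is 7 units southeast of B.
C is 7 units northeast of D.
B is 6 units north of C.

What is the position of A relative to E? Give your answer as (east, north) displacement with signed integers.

Answer: A is at (east=11, north=3) relative to E.

Derivation:
Place E at the origin (east=0, north=0).
  D is 3 units southwest of E: delta (east=-3, north=-3); D at (east=-3, north=-3).
  C is 7 units northeast of D: delta (east=+7, north=+7); C at (east=4, north=4).
  B is 6 units north of C: delta (east=+0, north=+6); B at (east=4, north=10).
  A is 7 units southeast of B: delta (east=+7, north=-7); A at (east=11, north=3).
Therefore A relative to E: (east=11, north=3).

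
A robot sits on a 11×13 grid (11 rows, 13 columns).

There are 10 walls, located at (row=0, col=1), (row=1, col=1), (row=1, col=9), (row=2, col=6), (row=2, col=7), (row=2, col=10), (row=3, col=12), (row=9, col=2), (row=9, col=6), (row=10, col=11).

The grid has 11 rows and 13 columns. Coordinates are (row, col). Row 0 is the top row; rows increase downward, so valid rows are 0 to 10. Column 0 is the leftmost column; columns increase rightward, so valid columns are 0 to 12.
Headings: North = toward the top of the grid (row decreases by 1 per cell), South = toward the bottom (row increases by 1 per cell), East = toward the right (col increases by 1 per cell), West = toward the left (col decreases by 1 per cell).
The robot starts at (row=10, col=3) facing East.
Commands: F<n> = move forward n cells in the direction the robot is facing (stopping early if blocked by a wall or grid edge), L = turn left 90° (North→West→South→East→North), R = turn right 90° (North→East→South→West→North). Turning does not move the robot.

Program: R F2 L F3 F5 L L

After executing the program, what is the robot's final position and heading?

Start: (row=10, col=3), facing East
  R: turn right, now facing South
  F2: move forward 0/2 (blocked), now at (row=10, col=3)
  L: turn left, now facing East
  F3: move forward 3, now at (row=10, col=6)
  F5: move forward 4/5 (blocked), now at (row=10, col=10)
  L: turn left, now facing North
  L: turn left, now facing West
Final: (row=10, col=10), facing West

Answer: Final position: (row=10, col=10), facing West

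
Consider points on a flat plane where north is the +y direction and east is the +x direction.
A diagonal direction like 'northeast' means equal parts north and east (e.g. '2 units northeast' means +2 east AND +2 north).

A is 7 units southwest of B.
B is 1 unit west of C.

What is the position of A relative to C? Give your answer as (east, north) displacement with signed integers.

Answer: A is at (east=-8, north=-7) relative to C.

Derivation:
Place C at the origin (east=0, north=0).
  B is 1 unit west of C: delta (east=-1, north=+0); B at (east=-1, north=0).
  A is 7 units southwest of B: delta (east=-7, north=-7); A at (east=-8, north=-7).
Therefore A relative to C: (east=-8, north=-7).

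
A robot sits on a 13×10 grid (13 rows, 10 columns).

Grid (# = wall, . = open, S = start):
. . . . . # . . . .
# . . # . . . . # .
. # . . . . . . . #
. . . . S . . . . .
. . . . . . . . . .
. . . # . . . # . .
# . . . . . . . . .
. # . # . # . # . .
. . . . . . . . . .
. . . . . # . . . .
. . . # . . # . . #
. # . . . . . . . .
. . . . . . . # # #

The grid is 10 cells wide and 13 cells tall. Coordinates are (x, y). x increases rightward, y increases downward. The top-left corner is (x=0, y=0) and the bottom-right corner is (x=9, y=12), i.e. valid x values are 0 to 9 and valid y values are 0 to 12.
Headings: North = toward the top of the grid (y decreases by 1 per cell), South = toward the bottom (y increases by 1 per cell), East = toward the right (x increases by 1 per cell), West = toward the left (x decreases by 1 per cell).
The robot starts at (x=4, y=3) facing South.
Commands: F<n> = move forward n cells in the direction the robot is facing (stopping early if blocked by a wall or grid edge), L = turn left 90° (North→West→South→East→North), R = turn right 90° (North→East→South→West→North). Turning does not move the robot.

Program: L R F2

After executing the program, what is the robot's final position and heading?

Answer: Final position: (x=4, y=5), facing South

Derivation:
Start: (x=4, y=3), facing South
  L: turn left, now facing East
  R: turn right, now facing South
  F2: move forward 2, now at (x=4, y=5)
Final: (x=4, y=5), facing South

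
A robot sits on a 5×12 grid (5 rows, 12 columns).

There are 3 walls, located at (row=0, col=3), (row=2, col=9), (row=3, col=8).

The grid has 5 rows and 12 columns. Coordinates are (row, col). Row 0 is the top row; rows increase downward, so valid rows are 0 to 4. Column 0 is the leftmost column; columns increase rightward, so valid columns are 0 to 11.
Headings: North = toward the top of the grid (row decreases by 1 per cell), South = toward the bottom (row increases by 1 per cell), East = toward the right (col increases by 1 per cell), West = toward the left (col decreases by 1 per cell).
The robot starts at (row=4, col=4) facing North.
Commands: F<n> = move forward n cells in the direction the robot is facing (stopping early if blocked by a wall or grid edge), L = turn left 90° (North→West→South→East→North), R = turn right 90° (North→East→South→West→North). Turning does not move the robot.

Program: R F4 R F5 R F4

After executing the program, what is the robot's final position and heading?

Start: (row=4, col=4), facing North
  R: turn right, now facing East
  F4: move forward 4, now at (row=4, col=8)
  R: turn right, now facing South
  F5: move forward 0/5 (blocked), now at (row=4, col=8)
  R: turn right, now facing West
  F4: move forward 4, now at (row=4, col=4)
Final: (row=4, col=4), facing West

Answer: Final position: (row=4, col=4), facing West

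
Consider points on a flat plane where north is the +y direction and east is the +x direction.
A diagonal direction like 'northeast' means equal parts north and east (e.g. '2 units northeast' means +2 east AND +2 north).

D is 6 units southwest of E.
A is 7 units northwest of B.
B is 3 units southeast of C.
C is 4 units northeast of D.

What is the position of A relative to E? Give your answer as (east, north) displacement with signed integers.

Answer: A is at (east=-6, north=2) relative to E.

Derivation:
Place E at the origin (east=0, north=0).
  D is 6 units southwest of E: delta (east=-6, north=-6); D at (east=-6, north=-6).
  C is 4 units northeast of D: delta (east=+4, north=+4); C at (east=-2, north=-2).
  B is 3 units southeast of C: delta (east=+3, north=-3); B at (east=1, north=-5).
  A is 7 units northwest of B: delta (east=-7, north=+7); A at (east=-6, north=2).
Therefore A relative to E: (east=-6, north=2).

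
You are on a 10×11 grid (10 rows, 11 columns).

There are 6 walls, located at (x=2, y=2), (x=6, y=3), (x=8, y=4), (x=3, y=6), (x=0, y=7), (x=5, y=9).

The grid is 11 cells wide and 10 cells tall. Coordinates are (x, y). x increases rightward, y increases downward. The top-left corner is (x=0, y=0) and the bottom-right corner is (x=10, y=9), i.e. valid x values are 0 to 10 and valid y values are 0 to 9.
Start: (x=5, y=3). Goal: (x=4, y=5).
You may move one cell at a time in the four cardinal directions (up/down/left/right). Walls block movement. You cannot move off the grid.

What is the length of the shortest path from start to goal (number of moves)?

BFS from (x=5, y=3) until reaching (x=4, y=5):
  Distance 0: (x=5, y=3)
  Distance 1: (x=5, y=2), (x=4, y=3), (x=5, y=4)
  Distance 2: (x=5, y=1), (x=4, y=2), (x=6, y=2), (x=3, y=3), (x=4, y=4), (x=6, y=4), (x=5, y=5)
  Distance 3: (x=5, y=0), (x=4, y=1), (x=6, y=1), (x=3, y=2), (x=7, y=2), (x=2, y=3), (x=3, y=4), (x=7, y=4), (x=4, y=5), (x=6, y=5), (x=5, y=6)  <- goal reached here
One shortest path (3 moves): (x=5, y=3) -> (x=4, y=3) -> (x=4, y=4) -> (x=4, y=5)

Answer: Shortest path length: 3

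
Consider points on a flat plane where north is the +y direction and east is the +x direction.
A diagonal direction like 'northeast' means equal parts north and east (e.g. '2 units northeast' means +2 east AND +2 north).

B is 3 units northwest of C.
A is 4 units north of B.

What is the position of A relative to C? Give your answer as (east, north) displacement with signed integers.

Answer: A is at (east=-3, north=7) relative to C.

Derivation:
Place C at the origin (east=0, north=0).
  B is 3 units northwest of C: delta (east=-3, north=+3); B at (east=-3, north=3).
  A is 4 units north of B: delta (east=+0, north=+4); A at (east=-3, north=7).
Therefore A relative to C: (east=-3, north=7).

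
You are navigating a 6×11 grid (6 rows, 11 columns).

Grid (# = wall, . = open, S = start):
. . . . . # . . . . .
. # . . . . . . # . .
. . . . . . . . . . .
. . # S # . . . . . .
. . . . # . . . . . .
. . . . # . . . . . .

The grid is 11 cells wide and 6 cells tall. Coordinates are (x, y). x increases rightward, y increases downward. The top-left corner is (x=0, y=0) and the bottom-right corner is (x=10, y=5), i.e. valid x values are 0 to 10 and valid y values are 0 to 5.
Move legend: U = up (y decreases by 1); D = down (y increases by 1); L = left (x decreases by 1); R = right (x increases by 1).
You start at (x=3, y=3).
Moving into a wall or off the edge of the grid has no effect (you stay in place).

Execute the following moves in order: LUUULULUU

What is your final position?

Answer: Final position: (x=1, y=0)

Derivation:
Start: (x=3, y=3)
  L (left): blocked, stay at (x=3, y=3)
  U (up): (x=3, y=3) -> (x=3, y=2)
  U (up): (x=3, y=2) -> (x=3, y=1)
  U (up): (x=3, y=1) -> (x=3, y=0)
  L (left): (x=3, y=0) -> (x=2, y=0)
  U (up): blocked, stay at (x=2, y=0)
  L (left): (x=2, y=0) -> (x=1, y=0)
  U (up): blocked, stay at (x=1, y=0)
  U (up): blocked, stay at (x=1, y=0)
Final: (x=1, y=0)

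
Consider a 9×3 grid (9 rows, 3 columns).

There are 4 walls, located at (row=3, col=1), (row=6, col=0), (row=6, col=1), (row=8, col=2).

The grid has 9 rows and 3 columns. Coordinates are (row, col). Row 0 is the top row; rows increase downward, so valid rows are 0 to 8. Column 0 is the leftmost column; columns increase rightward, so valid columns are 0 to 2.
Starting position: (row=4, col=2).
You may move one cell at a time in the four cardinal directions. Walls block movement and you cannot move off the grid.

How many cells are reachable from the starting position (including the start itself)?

Answer: Reachable cells: 23

Derivation:
BFS flood-fill from (row=4, col=2):
  Distance 0: (row=4, col=2)
  Distance 1: (row=3, col=2), (row=4, col=1), (row=5, col=2)
  Distance 2: (row=2, col=2), (row=4, col=0), (row=5, col=1), (row=6, col=2)
  Distance 3: (row=1, col=2), (row=2, col=1), (row=3, col=0), (row=5, col=0), (row=7, col=2)
  Distance 4: (row=0, col=2), (row=1, col=1), (row=2, col=0), (row=7, col=1)
  Distance 5: (row=0, col=1), (row=1, col=0), (row=7, col=0), (row=8, col=1)
  Distance 6: (row=0, col=0), (row=8, col=0)
Total reachable: 23 (grid has 23 open cells total)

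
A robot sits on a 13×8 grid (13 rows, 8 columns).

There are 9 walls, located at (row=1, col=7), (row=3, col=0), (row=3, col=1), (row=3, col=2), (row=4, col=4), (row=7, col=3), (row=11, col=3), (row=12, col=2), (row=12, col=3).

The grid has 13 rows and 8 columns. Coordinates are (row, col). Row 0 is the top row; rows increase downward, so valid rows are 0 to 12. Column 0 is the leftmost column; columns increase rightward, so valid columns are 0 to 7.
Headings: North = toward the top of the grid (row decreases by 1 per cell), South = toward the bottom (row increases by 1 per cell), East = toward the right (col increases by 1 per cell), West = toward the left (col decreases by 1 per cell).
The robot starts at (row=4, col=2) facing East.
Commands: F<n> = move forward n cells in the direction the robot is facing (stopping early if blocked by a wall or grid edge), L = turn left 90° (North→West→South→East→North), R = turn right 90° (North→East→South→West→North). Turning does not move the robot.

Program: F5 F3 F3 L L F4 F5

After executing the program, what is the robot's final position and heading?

Start: (row=4, col=2), facing East
  F5: move forward 1/5 (blocked), now at (row=4, col=3)
  F3: move forward 0/3 (blocked), now at (row=4, col=3)
  F3: move forward 0/3 (blocked), now at (row=4, col=3)
  L: turn left, now facing North
  L: turn left, now facing West
  F4: move forward 3/4 (blocked), now at (row=4, col=0)
  F5: move forward 0/5 (blocked), now at (row=4, col=0)
Final: (row=4, col=0), facing West

Answer: Final position: (row=4, col=0), facing West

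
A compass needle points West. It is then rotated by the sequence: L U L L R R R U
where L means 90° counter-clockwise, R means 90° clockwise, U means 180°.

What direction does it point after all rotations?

Answer: Final heading: West

Derivation:
Start: West
  L (left (90° counter-clockwise)) -> South
  U (U-turn (180°)) -> North
  L (left (90° counter-clockwise)) -> West
  L (left (90° counter-clockwise)) -> South
  R (right (90° clockwise)) -> West
  R (right (90° clockwise)) -> North
  R (right (90° clockwise)) -> East
  U (U-turn (180°)) -> West
Final: West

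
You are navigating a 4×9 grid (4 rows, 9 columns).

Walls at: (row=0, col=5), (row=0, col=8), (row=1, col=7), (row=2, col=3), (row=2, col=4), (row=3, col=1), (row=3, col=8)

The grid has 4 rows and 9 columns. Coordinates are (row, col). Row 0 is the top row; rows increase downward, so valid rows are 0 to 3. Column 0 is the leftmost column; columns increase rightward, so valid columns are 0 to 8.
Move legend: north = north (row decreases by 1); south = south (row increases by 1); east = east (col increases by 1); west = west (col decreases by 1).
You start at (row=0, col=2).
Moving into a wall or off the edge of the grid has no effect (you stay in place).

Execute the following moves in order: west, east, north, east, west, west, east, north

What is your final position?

Answer: Final position: (row=0, col=2)

Derivation:
Start: (row=0, col=2)
  west (west): (row=0, col=2) -> (row=0, col=1)
  east (east): (row=0, col=1) -> (row=0, col=2)
  north (north): blocked, stay at (row=0, col=2)
  east (east): (row=0, col=2) -> (row=0, col=3)
  west (west): (row=0, col=3) -> (row=0, col=2)
  west (west): (row=0, col=2) -> (row=0, col=1)
  east (east): (row=0, col=1) -> (row=0, col=2)
  north (north): blocked, stay at (row=0, col=2)
Final: (row=0, col=2)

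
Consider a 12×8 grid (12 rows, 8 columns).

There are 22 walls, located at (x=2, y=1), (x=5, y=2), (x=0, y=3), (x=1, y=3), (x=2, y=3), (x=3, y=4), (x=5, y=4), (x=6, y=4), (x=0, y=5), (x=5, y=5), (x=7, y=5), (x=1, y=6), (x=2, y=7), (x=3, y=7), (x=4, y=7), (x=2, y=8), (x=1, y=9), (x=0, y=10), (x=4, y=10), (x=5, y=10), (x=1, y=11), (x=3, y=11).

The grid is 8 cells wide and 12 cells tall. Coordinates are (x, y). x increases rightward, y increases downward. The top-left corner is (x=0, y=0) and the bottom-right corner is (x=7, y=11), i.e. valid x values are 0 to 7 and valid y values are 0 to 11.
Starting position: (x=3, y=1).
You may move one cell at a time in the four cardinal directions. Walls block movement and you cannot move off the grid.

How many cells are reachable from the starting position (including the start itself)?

BFS flood-fill from (x=3, y=1):
  Distance 0: (x=3, y=1)
  Distance 1: (x=3, y=0), (x=4, y=1), (x=3, y=2)
  Distance 2: (x=2, y=0), (x=4, y=0), (x=5, y=1), (x=2, y=2), (x=4, y=2), (x=3, y=3)
  Distance 3: (x=1, y=0), (x=5, y=0), (x=6, y=1), (x=1, y=2), (x=4, y=3)
  Distance 4: (x=0, y=0), (x=6, y=0), (x=1, y=1), (x=7, y=1), (x=0, y=2), (x=6, y=2), (x=5, y=3), (x=4, y=4)
  Distance 5: (x=7, y=0), (x=0, y=1), (x=7, y=2), (x=6, y=3), (x=4, y=5)
  Distance 6: (x=7, y=3), (x=3, y=5), (x=4, y=6)
  Distance 7: (x=7, y=4), (x=2, y=5), (x=3, y=6), (x=5, y=6)
  Distance 8: (x=2, y=4), (x=1, y=5), (x=2, y=6), (x=6, y=6), (x=5, y=7)
  Distance 9: (x=1, y=4), (x=6, y=5), (x=7, y=6), (x=6, y=7), (x=5, y=8)
  Distance 10: (x=0, y=4), (x=7, y=7), (x=4, y=8), (x=6, y=8), (x=5, y=9)
  Distance 11: (x=3, y=8), (x=7, y=8), (x=4, y=9), (x=6, y=9)
  Distance 12: (x=3, y=9), (x=7, y=9), (x=6, y=10)
  Distance 13: (x=2, y=9), (x=3, y=10), (x=7, y=10), (x=6, y=11)
  Distance 14: (x=2, y=10), (x=5, y=11), (x=7, y=11)
  Distance 15: (x=1, y=10), (x=2, y=11), (x=4, y=11)
Total reachable: 67 (grid has 74 open cells total)

Answer: Reachable cells: 67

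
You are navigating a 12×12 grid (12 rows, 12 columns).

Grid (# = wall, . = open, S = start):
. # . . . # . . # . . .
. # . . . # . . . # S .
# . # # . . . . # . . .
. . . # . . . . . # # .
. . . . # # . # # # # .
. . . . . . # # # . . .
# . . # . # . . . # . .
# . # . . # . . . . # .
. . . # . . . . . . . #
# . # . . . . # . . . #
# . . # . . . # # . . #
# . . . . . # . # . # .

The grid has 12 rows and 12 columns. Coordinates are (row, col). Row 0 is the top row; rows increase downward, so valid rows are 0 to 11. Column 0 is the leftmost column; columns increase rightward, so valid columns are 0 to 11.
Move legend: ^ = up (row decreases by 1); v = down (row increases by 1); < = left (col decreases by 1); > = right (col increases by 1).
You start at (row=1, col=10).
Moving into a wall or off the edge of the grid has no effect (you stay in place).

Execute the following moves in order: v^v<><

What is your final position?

Answer: Final position: (row=2, col=9)

Derivation:
Start: (row=1, col=10)
  v (down): (row=1, col=10) -> (row=2, col=10)
  ^ (up): (row=2, col=10) -> (row=1, col=10)
  v (down): (row=1, col=10) -> (row=2, col=10)
  < (left): (row=2, col=10) -> (row=2, col=9)
  > (right): (row=2, col=9) -> (row=2, col=10)
  < (left): (row=2, col=10) -> (row=2, col=9)
Final: (row=2, col=9)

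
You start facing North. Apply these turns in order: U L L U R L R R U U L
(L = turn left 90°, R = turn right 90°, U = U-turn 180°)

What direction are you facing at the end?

Answer: Final heading: West

Derivation:
Start: North
  U (U-turn (180°)) -> South
  L (left (90° counter-clockwise)) -> East
  L (left (90° counter-clockwise)) -> North
  U (U-turn (180°)) -> South
  R (right (90° clockwise)) -> West
  L (left (90° counter-clockwise)) -> South
  R (right (90° clockwise)) -> West
  R (right (90° clockwise)) -> North
  U (U-turn (180°)) -> South
  U (U-turn (180°)) -> North
  L (left (90° counter-clockwise)) -> West
Final: West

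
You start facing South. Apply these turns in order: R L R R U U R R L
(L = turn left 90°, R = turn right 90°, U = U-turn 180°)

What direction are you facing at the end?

Answer: Final heading: East

Derivation:
Start: South
  R (right (90° clockwise)) -> West
  L (left (90° counter-clockwise)) -> South
  R (right (90° clockwise)) -> West
  R (right (90° clockwise)) -> North
  U (U-turn (180°)) -> South
  U (U-turn (180°)) -> North
  R (right (90° clockwise)) -> East
  R (right (90° clockwise)) -> South
  L (left (90° counter-clockwise)) -> East
Final: East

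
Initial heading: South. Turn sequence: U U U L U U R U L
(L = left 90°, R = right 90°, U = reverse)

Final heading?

Start: South
  U (U-turn (180°)) -> North
  U (U-turn (180°)) -> South
  U (U-turn (180°)) -> North
  L (left (90° counter-clockwise)) -> West
  U (U-turn (180°)) -> East
  U (U-turn (180°)) -> West
  R (right (90° clockwise)) -> North
  U (U-turn (180°)) -> South
  L (left (90° counter-clockwise)) -> East
Final: East

Answer: Final heading: East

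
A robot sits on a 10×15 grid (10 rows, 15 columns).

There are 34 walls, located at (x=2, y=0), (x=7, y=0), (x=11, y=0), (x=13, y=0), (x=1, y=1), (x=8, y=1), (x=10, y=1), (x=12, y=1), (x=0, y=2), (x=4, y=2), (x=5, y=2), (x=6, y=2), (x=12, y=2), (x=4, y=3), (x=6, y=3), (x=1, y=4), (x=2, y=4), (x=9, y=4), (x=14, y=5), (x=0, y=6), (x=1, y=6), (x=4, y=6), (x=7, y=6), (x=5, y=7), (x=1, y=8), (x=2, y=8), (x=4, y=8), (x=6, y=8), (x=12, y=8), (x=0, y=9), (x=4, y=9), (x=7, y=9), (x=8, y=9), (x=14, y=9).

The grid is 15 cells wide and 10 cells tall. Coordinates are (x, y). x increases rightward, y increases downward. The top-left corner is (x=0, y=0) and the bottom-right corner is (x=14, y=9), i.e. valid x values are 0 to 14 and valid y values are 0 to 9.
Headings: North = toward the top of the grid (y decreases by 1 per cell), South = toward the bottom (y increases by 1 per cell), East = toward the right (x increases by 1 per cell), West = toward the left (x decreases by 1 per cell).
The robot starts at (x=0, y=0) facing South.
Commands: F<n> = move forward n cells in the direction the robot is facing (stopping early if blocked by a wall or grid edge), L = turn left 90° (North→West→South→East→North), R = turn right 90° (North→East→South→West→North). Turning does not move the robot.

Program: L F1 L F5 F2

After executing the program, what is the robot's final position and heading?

Answer: Final position: (x=1, y=0), facing North

Derivation:
Start: (x=0, y=0), facing South
  L: turn left, now facing East
  F1: move forward 1, now at (x=1, y=0)
  L: turn left, now facing North
  F5: move forward 0/5 (blocked), now at (x=1, y=0)
  F2: move forward 0/2 (blocked), now at (x=1, y=0)
Final: (x=1, y=0), facing North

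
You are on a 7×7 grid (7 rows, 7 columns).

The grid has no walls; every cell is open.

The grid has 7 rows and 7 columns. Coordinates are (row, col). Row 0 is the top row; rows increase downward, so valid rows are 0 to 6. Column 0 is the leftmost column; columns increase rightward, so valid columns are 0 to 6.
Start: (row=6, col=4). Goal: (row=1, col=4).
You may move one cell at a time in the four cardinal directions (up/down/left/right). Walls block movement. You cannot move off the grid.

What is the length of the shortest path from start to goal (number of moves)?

Answer: Shortest path length: 5

Derivation:
BFS from (row=6, col=4) until reaching (row=1, col=4):
  Distance 0: (row=6, col=4)
  Distance 1: (row=5, col=4), (row=6, col=3), (row=6, col=5)
  Distance 2: (row=4, col=4), (row=5, col=3), (row=5, col=5), (row=6, col=2), (row=6, col=6)
  Distance 3: (row=3, col=4), (row=4, col=3), (row=4, col=5), (row=5, col=2), (row=5, col=6), (row=6, col=1)
  Distance 4: (row=2, col=4), (row=3, col=3), (row=3, col=5), (row=4, col=2), (row=4, col=6), (row=5, col=1), (row=6, col=0)
  Distance 5: (row=1, col=4), (row=2, col=3), (row=2, col=5), (row=3, col=2), (row=3, col=6), (row=4, col=1), (row=5, col=0)  <- goal reached here
One shortest path (5 moves): (row=6, col=4) -> (row=5, col=4) -> (row=4, col=4) -> (row=3, col=4) -> (row=2, col=4) -> (row=1, col=4)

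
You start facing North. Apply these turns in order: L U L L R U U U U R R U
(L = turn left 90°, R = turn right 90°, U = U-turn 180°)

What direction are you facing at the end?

Answer: Final heading: North

Derivation:
Start: North
  L (left (90° counter-clockwise)) -> West
  U (U-turn (180°)) -> East
  L (left (90° counter-clockwise)) -> North
  L (left (90° counter-clockwise)) -> West
  R (right (90° clockwise)) -> North
  U (U-turn (180°)) -> South
  U (U-turn (180°)) -> North
  U (U-turn (180°)) -> South
  U (U-turn (180°)) -> North
  R (right (90° clockwise)) -> East
  R (right (90° clockwise)) -> South
  U (U-turn (180°)) -> North
Final: North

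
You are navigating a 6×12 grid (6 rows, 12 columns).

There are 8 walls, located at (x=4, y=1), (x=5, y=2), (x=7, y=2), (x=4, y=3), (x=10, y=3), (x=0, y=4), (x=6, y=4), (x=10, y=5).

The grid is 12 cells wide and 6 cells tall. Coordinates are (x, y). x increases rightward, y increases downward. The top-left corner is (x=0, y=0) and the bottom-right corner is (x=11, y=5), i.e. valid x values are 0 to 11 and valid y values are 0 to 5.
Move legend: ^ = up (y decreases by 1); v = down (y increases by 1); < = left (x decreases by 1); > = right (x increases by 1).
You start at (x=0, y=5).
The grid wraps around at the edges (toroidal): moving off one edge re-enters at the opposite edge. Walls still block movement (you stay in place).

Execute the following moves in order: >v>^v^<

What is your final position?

Answer: Final position: (x=1, y=5)

Derivation:
Start: (x=0, y=5)
  > (right): (x=0, y=5) -> (x=1, y=5)
  v (down): (x=1, y=5) -> (x=1, y=0)
  > (right): (x=1, y=0) -> (x=2, y=0)
  ^ (up): (x=2, y=0) -> (x=2, y=5)
  v (down): (x=2, y=5) -> (x=2, y=0)
  ^ (up): (x=2, y=0) -> (x=2, y=5)
  < (left): (x=2, y=5) -> (x=1, y=5)
Final: (x=1, y=5)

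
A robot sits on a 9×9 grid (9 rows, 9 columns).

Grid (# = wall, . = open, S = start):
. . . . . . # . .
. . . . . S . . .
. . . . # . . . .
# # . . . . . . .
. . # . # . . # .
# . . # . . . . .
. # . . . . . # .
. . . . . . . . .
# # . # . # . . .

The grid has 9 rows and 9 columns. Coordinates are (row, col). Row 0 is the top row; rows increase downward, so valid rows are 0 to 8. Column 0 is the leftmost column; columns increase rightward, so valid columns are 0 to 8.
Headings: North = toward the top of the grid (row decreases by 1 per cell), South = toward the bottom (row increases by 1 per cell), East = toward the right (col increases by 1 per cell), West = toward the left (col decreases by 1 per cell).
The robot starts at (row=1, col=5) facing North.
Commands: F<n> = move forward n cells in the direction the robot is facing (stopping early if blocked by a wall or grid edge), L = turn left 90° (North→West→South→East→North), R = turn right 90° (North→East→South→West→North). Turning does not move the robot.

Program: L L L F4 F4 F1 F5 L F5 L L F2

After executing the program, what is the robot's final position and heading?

Start: (row=1, col=5), facing North
  L: turn left, now facing West
  L: turn left, now facing South
  L: turn left, now facing East
  F4: move forward 3/4 (blocked), now at (row=1, col=8)
  F4: move forward 0/4 (blocked), now at (row=1, col=8)
  F1: move forward 0/1 (blocked), now at (row=1, col=8)
  F5: move forward 0/5 (blocked), now at (row=1, col=8)
  L: turn left, now facing North
  F5: move forward 1/5 (blocked), now at (row=0, col=8)
  L: turn left, now facing West
  L: turn left, now facing South
  F2: move forward 2, now at (row=2, col=8)
Final: (row=2, col=8), facing South

Answer: Final position: (row=2, col=8), facing South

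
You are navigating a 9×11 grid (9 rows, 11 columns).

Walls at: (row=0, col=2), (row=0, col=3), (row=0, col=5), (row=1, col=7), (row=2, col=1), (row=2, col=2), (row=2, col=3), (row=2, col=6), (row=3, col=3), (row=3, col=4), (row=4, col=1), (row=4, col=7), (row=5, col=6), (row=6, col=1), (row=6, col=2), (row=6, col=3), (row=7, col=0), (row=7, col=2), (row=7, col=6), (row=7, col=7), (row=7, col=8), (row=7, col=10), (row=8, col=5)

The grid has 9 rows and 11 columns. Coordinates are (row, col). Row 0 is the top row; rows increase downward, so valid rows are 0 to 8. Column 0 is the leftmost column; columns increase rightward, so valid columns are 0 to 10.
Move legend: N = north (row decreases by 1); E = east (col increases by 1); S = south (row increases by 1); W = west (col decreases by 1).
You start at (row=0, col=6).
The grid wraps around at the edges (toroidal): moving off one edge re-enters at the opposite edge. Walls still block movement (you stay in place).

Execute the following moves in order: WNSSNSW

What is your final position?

Start: (row=0, col=6)
  W (west): blocked, stay at (row=0, col=6)
  N (north): (row=0, col=6) -> (row=8, col=6)
  S (south): (row=8, col=6) -> (row=0, col=6)
  S (south): (row=0, col=6) -> (row=1, col=6)
  N (north): (row=1, col=6) -> (row=0, col=6)
  S (south): (row=0, col=6) -> (row=1, col=6)
  W (west): (row=1, col=6) -> (row=1, col=5)
Final: (row=1, col=5)

Answer: Final position: (row=1, col=5)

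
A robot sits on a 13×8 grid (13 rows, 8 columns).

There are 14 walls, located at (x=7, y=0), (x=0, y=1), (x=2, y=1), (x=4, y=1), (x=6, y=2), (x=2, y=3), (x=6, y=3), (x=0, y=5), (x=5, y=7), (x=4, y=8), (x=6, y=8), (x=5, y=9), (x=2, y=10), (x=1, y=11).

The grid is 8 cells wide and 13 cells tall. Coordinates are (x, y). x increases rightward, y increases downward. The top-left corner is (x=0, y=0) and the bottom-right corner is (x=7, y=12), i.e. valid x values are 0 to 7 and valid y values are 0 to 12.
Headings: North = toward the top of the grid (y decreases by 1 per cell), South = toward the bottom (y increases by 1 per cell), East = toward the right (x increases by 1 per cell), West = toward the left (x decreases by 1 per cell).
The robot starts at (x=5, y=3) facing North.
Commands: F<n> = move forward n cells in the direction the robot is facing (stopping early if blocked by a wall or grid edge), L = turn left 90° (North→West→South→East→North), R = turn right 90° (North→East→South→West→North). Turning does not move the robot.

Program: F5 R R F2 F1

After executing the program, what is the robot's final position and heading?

Answer: Final position: (x=5, y=3), facing South

Derivation:
Start: (x=5, y=3), facing North
  F5: move forward 3/5 (blocked), now at (x=5, y=0)
  R: turn right, now facing East
  R: turn right, now facing South
  F2: move forward 2, now at (x=5, y=2)
  F1: move forward 1, now at (x=5, y=3)
Final: (x=5, y=3), facing South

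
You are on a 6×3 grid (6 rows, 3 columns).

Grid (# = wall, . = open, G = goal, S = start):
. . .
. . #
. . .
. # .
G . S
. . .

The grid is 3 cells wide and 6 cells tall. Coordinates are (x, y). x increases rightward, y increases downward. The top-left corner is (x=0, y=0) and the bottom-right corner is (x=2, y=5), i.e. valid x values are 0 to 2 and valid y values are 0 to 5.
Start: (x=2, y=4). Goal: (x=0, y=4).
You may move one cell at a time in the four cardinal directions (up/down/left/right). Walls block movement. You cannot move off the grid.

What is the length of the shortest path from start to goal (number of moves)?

Answer: Shortest path length: 2

Derivation:
BFS from (x=2, y=4) until reaching (x=0, y=4):
  Distance 0: (x=2, y=4)
  Distance 1: (x=2, y=3), (x=1, y=4), (x=2, y=5)
  Distance 2: (x=2, y=2), (x=0, y=4), (x=1, y=5)  <- goal reached here
One shortest path (2 moves): (x=2, y=4) -> (x=1, y=4) -> (x=0, y=4)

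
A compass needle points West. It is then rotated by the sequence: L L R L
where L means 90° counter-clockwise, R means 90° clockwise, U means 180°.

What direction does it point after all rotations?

Answer: Final heading: East

Derivation:
Start: West
  L (left (90° counter-clockwise)) -> South
  L (left (90° counter-clockwise)) -> East
  R (right (90° clockwise)) -> South
  L (left (90° counter-clockwise)) -> East
Final: East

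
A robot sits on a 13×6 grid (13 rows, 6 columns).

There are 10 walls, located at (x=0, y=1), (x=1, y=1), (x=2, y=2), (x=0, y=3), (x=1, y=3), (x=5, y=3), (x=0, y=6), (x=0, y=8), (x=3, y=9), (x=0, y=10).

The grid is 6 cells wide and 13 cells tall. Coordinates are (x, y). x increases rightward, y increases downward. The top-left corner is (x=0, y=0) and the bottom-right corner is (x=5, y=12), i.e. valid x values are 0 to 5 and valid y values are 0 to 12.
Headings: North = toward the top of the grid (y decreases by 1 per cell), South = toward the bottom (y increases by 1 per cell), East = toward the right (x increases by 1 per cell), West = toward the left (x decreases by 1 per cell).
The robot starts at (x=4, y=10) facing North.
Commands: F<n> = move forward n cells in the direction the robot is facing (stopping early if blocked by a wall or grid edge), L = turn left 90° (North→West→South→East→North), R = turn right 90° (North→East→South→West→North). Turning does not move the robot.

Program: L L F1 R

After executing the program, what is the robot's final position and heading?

Start: (x=4, y=10), facing North
  L: turn left, now facing West
  L: turn left, now facing South
  F1: move forward 1, now at (x=4, y=11)
  R: turn right, now facing West
Final: (x=4, y=11), facing West

Answer: Final position: (x=4, y=11), facing West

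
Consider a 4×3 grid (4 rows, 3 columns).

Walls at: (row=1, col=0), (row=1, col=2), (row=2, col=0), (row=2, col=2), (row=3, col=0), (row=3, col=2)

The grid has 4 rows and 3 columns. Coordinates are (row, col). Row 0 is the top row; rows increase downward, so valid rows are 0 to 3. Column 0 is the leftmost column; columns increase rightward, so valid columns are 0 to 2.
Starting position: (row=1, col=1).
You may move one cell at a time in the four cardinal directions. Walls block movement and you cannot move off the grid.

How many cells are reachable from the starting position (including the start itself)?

BFS flood-fill from (row=1, col=1):
  Distance 0: (row=1, col=1)
  Distance 1: (row=0, col=1), (row=2, col=1)
  Distance 2: (row=0, col=0), (row=0, col=2), (row=3, col=1)
Total reachable: 6 (grid has 6 open cells total)

Answer: Reachable cells: 6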